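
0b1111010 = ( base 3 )11112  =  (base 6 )322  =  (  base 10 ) 122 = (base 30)42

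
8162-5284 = 2878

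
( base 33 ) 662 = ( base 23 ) CGI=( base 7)25430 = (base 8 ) 15116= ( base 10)6734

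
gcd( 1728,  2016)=288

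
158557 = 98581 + 59976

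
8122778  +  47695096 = 55817874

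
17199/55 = 312 + 39/55=312.71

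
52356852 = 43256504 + 9100348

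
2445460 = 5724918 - 3279458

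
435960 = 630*692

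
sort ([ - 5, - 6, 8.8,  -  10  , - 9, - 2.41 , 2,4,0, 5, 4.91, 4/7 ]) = [ - 10 , - 9, - 6, - 5,-2.41, 0, 4/7,2,4,4.91, 5,  8.8 ]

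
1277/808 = 1+469/808 = 1.58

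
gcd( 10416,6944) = 3472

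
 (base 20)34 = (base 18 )3A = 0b1000000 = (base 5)224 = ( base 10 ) 64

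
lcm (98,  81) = 7938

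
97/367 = 97/367= 0.26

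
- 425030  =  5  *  ( - 85006 )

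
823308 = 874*942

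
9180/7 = 1311+3/7=1311.43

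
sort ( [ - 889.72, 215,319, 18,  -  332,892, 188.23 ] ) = [ - 889.72, - 332,  18,  188.23, 215,319,892]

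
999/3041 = 999/3041= 0.33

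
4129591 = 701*5891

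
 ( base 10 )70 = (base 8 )106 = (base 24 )2m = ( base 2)1000110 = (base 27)2G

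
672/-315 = -32/15=-2.13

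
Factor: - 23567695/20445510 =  - 4713539/4089102 = - 2^( - 1) * 3^( - 1 )*17^1*19^1*139^( - 1 )*4903^( -1) * 14593^1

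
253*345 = 87285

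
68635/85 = 13727/17 = 807.47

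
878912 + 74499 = 953411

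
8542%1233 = 1144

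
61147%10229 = 10002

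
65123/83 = 65123/83 = 784.61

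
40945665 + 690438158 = 731383823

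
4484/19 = 236 = 236.00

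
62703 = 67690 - 4987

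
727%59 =19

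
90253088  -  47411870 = 42841218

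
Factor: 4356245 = 5^1*871249^1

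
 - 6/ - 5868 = 1/978 = 0.00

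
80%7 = 3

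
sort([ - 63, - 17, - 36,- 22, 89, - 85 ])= [ - 85, - 63, - 36, - 22, - 17,89 ]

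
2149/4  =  537+1/4=537.25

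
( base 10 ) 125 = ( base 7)236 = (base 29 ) 49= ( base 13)98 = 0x7d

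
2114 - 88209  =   - 86095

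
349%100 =49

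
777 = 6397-5620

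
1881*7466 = 14043546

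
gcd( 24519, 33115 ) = 1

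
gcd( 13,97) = 1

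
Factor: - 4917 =- 3^1*11^1*149^1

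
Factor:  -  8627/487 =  - 487^( - 1)*8627^1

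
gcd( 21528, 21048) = 24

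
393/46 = 8 + 25/46= 8.54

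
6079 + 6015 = 12094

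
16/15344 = 1/959 = 0.00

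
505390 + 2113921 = 2619311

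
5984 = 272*22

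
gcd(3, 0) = 3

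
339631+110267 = 449898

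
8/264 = 1/33  =  0.03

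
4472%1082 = 144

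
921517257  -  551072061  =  370445196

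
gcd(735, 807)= 3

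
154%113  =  41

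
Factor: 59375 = 5^5 * 19^1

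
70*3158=221060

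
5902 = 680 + 5222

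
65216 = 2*32608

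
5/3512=5/3512=0.00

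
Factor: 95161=11^1 * 41^1*211^1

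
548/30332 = 137/7583 = 0.02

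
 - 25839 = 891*( - 29)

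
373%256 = 117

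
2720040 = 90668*30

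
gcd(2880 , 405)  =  45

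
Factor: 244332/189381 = 2^2*3^1*11^1*617^1*63127^(- 1 )  =  81444/63127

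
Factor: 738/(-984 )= - 2^(-2 )*3^1 = -3/4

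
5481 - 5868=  - 387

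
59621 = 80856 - 21235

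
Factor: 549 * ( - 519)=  - 284931 = - 3^3 * 61^1*173^1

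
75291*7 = 527037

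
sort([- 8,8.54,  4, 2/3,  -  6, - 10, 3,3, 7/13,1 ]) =[ - 10, - 8, - 6,7/13, 2/3,1, 3, 3 , 4,8.54]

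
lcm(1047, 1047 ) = 1047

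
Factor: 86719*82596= 7162642524 = 2^2*3^1*6883^1*86719^1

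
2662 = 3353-691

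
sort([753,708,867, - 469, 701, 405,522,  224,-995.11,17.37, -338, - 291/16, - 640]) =[ - 995.11, - 640, - 469,  -  338, - 291/16,  17.37, 224,405, 522 , 701,708,753,  867]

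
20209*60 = 1212540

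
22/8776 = 11/4388 = 0.00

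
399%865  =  399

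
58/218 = 29/109 = 0.27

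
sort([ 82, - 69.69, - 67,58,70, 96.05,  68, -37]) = [-69.69,- 67, - 37,58,68, 70,82, 96.05 ] 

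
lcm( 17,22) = 374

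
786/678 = 1 + 18/113 = 1.16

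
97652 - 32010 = 65642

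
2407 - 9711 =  - 7304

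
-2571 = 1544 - 4115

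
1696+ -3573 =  - 1877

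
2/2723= 2/2723 = 0.00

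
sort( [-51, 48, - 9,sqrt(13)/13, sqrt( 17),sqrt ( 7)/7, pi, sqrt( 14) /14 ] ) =[-51, - 9 , sqrt( 14 )/14,sqrt( 13 )/13,sqrt (7)/7,pi, sqrt( 17 ),  48] 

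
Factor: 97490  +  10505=5^1*21599^1  =  107995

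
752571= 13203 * 57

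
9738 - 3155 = 6583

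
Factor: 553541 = 23^1*41^1*587^1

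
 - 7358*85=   -  625430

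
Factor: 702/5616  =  1/8= 2^( - 3)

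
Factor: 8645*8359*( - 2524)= -182393212820 = - 2^2*5^1*7^1*13^2*19^1 * 631^1*643^1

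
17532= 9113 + 8419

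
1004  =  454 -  - 550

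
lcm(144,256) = 2304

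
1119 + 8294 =9413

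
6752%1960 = 872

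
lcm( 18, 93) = 558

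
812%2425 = 812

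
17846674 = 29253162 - 11406488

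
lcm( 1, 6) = 6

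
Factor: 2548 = 2^2*7^2*13^1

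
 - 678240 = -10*67824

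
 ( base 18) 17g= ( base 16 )1D2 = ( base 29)g2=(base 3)122021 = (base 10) 466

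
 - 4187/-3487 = 1+700/3487  =  1.20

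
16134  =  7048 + 9086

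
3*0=0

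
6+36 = 42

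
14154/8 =7077/4 = 1769.25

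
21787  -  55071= - 33284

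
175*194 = 33950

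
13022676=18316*711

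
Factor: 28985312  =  2^5*163^1*5557^1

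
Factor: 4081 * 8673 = 3^1*7^3*11^1*53^1*59^1=35394513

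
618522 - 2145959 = - 1527437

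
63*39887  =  2512881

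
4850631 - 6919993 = - 2069362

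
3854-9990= - 6136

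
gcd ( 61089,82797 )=3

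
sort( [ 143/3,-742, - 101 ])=[ - 742,-101,143/3] 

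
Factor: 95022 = 2^1*3^2 * 5279^1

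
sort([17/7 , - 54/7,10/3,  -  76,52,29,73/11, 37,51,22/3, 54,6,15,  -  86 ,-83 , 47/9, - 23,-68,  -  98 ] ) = [-98, - 86, - 83  , - 76, - 68, - 23 , - 54/7,  17/7,10/3, 47/9, 6, 73/11,22/3,15 , 29,37, 51,52,54 ] 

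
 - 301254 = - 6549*46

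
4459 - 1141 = 3318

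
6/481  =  6/481 = 0.01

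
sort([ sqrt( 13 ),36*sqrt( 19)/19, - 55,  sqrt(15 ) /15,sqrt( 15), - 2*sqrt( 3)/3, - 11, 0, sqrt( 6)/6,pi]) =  [-55, - 11, - 2*sqrt( 3)/3,0, sqrt( 15 ) /15,sqrt(6)/6,pi,sqrt( 13),sqrt( 15), 36*sqrt( 19)/19 ]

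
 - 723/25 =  - 29  +  2/25 = - 28.92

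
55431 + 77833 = 133264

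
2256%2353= 2256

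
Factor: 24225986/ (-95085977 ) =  -2^1*7^ ( - 1 )*17^1* 719^1*991^1 * 13583711^( - 1 )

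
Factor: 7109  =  7109^1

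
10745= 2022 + 8723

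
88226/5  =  88226/5= 17645.20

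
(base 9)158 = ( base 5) 1014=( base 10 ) 134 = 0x86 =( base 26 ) 54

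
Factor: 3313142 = 2^1 *7^1*236653^1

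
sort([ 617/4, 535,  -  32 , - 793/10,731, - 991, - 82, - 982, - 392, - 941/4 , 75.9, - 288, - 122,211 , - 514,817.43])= [ - 991, - 982, - 514, - 392, - 288, - 941/4, - 122, - 82, - 793/10, - 32 , 75.9,617/4,211,535 , 731, 817.43] 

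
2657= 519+2138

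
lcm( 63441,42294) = 126882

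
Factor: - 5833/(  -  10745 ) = 5^( - 1)*7^(- 1) * 19^1 = 19/35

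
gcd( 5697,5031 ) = 9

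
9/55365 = 3/18455 = 0.00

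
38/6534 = 19/3267 = 0.01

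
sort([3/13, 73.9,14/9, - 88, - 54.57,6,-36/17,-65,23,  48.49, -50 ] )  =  [ - 88,-65,-54.57, - 50, - 36/17,  3/13,  14/9, 6, 23 , 48.49,73.9 ] 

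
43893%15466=12961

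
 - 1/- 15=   1/15 = 0.07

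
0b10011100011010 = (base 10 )10010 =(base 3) 111201202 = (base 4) 2130122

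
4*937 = 3748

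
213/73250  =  213/73250  =  0.00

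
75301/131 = 75301/131=574.82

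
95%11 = 7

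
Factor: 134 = 2^1*67^1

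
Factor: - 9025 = -5^2*19^2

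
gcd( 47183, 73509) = 1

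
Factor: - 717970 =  - 2^1 * 5^1*11^1  *61^1*107^1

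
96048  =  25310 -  - 70738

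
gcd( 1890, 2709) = 63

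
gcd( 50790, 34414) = 2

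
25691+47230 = 72921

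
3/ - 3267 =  - 1+1088/1089=-0.00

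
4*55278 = 221112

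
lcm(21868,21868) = 21868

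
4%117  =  4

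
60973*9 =548757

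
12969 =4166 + 8803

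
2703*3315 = 8960445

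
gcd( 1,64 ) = 1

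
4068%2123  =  1945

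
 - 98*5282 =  - 517636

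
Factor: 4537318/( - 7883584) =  - 2^( - 5)*199^( - 1) * 619^( - 1)*2268659^1  =  - 2268659/3941792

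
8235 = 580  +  7655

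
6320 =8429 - 2109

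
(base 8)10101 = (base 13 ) 1B81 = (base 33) 3r3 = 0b1000001000001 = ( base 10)4161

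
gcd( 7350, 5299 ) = 7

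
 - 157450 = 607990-765440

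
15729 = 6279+9450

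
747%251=245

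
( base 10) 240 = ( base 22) ak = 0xF0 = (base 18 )d6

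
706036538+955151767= 1661188305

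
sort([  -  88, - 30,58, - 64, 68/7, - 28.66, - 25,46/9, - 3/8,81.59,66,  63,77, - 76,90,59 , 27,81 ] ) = [ - 88, - 76,-64, - 30, - 28.66, - 25, - 3/8 , 46/9, 68/7,27, 58,  59,63  ,  66,  77,81, 81.59,90]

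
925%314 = 297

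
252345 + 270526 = 522871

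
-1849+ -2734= - 4583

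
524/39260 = 131/9815 = 0.01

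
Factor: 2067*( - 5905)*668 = - 2^2 * 3^1*5^1*13^1*53^1*167^1*1181^1 = - 8153364180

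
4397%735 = 722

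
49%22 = 5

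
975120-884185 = 90935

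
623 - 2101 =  - 1478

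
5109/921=5  +  168/307= 5.55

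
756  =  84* 9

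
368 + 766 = 1134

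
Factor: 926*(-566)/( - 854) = 262058/427 = 2^1*7^( - 1 )*61^( - 1 )*283^1*463^1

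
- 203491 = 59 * (-3449)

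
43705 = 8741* 5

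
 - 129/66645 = -43/22215 =- 0.00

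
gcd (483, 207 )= 69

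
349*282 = 98418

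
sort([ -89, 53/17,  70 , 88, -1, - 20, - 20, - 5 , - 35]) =[ - 89, - 35,-20,-20,-5,-1, 53/17,  70 , 88]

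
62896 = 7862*8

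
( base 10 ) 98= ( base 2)1100010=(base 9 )118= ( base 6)242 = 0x62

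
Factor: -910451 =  - 910451^1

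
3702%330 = 72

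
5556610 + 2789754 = 8346364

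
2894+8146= 11040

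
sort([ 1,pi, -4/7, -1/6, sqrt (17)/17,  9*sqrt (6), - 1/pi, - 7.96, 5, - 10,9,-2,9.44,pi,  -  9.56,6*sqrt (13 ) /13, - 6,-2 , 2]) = [  -  10, - 9.56,-7.96, - 6, - 2, - 2, - 4/7, - 1/pi,-1/6,sqrt ( 17 ) /17, 1,6*sqrt( 13 ) /13,2,pi,pi, 5,9,9.44,9*sqrt(6) ]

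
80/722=40/361 = 0.11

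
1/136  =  1/136 = 0.01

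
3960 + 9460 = 13420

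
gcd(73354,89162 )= 2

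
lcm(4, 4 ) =4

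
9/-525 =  - 3/175= -0.02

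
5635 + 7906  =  13541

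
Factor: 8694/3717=2^1*3^1 * 23^1*59^(-1)= 138/59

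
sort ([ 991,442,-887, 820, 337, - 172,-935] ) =[ - 935, - 887,-172, 337, 442 , 820,991]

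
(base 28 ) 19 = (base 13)2B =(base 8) 45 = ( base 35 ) 12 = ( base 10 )37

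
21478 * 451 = 9686578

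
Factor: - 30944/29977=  - 32/31 = -  2^5*31^( - 1)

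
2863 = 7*409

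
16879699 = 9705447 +7174252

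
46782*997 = 46641654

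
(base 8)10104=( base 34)3KG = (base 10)4164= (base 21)996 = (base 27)5J6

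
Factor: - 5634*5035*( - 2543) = 72137764170 = 2^1*3^2*5^1*19^1*53^1*313^1*2543^1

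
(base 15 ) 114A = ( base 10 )3670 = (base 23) 6ld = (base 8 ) 7126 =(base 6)24554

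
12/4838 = 6/2419  =  0.00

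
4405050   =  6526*675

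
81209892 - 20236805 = 60973087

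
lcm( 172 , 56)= 2408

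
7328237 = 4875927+2452310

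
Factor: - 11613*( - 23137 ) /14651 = 5483469/299=   3^1 * 13^(- 1)*17^1*23^ (  -  1 )*79^1*1361^1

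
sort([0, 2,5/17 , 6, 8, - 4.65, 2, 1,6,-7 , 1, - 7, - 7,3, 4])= [ - 7, - 7, - 7, - 4.65, 0,5/17 , 1, 1,2, 2,3,4,6,6,  8]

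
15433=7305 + 8128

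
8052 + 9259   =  17311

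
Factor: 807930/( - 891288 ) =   -  2^( - 2 ) * 5^1*47^1*191^1*12379^ ( - 1) = - 44885/49516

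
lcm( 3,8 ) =24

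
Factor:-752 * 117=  - 2^4*3^2 * 13^1*47^1 = - 87984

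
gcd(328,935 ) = 1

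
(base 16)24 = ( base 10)36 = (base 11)33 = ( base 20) 1g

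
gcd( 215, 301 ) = 43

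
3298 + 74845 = 78143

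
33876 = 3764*9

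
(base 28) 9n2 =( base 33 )72d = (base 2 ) 1111000010110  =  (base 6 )55354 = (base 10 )7702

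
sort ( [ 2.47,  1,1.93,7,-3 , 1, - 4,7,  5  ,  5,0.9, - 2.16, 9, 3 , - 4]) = [  -  4,-4, - 3, - 2.16,0.9 , 1,1, 1.93,2.47,  3, 5, 5, 7,7,9]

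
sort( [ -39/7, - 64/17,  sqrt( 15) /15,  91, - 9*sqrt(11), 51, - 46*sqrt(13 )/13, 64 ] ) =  [ - 9*sqrt(11 ), - 46*sqrt( 13)/13, - 39/7,-64/17, sqrt( 15 )/15 , 51, 64, 91 ] 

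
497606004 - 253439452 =244166552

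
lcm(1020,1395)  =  94860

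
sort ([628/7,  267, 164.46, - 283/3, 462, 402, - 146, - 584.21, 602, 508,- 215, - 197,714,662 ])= [ - 584.21,-215, - 197,-146,-283/3,628/7,164.46, 267 , 402, 462,508, 602, 662,714]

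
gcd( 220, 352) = 44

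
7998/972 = 1333/162=   8.23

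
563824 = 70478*8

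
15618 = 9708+5910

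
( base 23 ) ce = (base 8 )442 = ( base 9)352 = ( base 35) 8a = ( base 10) 290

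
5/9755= 1/1951 = 0.00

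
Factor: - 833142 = - 2^1*3^1 * 191^1*727^1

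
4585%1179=1048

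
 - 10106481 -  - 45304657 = 35198176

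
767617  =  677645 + 89972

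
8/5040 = 1/630 = 0.00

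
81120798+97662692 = 178783490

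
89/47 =89/47 = 1.89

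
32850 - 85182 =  - 52332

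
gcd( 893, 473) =1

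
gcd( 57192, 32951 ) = 1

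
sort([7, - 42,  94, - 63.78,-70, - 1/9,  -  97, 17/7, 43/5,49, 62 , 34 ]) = [ - 97 ,-70, - 63.78 , - 42, - 1/9,17/7, 7, 43/5,  34,49 , 62, 94 ]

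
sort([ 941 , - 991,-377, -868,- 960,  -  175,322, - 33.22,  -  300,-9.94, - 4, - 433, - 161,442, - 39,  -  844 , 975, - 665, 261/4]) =[ - 991 ,-960 , - 868, - 844, - 665,  -  433, - 377,-300,-175 , -161,-39, - 33.22,- 9.94,  -  4, 261/4, 322,  442,  941, 975]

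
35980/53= 678 + 46/53 = 678.87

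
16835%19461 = 16835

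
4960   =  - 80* (  -  62) 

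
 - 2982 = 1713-4695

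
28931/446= 28931/446 = 64.87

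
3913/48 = 3913/48= 81.52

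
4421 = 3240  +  1181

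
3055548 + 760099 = 3815647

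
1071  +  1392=2463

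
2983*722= 2153726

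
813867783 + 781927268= 1595795051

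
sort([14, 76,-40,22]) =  [  -  40,  14,22 , 76]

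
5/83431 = 5/83431= 0.00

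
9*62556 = 563004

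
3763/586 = 6 + 247/586 = 6.42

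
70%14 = 0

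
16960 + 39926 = 56886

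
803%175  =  103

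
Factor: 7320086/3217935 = 2^1*3^ ( - 1 ) *5^( - 1)*7^( - 1) * 19^( - 1)*811^1*1613^( - 1)*4513^1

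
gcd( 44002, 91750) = 2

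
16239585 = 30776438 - 14536853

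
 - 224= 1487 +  - 1711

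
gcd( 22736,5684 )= 5684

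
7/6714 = 7/6714  =  0.00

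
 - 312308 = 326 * ( - 958) 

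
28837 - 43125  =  - 14288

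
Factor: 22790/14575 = 86/55 = 2^1 * 5^( - 1 )*11^ ( - 1 )*43^1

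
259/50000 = 259/50000 = 0.01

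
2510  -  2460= 50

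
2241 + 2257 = 4498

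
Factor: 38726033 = 61^1 * 634853^1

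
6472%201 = 40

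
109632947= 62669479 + 46963468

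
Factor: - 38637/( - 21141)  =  29^( - 1)*53^1 = 53/29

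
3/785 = 3/785 = 0.00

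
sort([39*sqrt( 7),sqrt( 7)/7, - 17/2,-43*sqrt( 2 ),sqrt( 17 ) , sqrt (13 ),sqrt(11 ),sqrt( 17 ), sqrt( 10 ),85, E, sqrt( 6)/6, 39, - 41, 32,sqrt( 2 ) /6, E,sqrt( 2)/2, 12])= [ - 43*sqrt( 2), - 41,-17/2,sqrt (2 ) /6,sqrt( 7)/7,sqrt ( 6 ) /6,  sqrt( 2)/2, E, E, sqrt( 10),sqrt (11 ),sqrt(13),sqrt(17),sqrt( 17 ),12,  32, 39, 85, 39*sqrt( 7 )] 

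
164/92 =41/23 = 1.78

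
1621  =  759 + 862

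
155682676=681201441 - 525518765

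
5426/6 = 904 + 1/3 = 904.33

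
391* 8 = 3128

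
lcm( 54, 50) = 1350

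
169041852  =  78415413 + 90626439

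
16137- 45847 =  - 29710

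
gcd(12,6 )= 6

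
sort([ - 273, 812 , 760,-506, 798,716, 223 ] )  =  [ - 506, - 273,  223, 716, 760, 798,812 ]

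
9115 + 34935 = 44050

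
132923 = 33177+99746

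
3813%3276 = 537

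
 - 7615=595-8210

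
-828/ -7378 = 414/3689 = 0.11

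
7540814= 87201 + 7453613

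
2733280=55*49696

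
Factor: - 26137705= - 5^1*11^1*41^1*67^1*173^1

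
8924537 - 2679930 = 6244607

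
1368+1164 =2532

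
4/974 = 2/487= 0.00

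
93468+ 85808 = 179276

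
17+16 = 33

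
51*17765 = 906015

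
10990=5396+5594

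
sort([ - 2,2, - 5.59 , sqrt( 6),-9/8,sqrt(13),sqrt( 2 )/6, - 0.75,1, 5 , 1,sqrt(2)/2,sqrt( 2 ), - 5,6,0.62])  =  [ - 5.59 ,-5, - 2, - 9/8 ,-0.75, sqrt(2)/6, 0.62, sqrt ( 2)/2,1,1,  sqrt(2), 2,sqrt(6 ), sqrt( 13)  ,  5 , 6]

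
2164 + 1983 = 4147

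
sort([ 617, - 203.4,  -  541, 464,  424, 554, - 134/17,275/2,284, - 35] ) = [ - 541, - 203.4, - 35, - 134/17,  275/2 , 284,424, 464,554,617 ] 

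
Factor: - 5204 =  - 2^2*1301^1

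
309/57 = 103/19 = 5.42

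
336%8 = 0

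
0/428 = 0  =  0.00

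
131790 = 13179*10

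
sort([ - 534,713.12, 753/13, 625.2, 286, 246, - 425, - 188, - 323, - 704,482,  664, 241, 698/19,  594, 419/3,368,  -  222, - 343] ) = [-704, - 534, - 425,  -  343, - 323, - 222,-188,698/19, 753/13, 419/3,241, 246, 286,368,482, 594,  625.2,664, 713.12] 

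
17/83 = 17/83 = 0.20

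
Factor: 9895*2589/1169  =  3^1*5^1 *7^( - 1 )* 167^( - 1) * 863^1*1979^1 = 25618155/1169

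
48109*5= 240545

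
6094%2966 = 162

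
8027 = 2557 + 5470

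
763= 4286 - 3523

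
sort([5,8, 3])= [3,5,8 ]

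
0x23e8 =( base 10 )9192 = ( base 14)34C8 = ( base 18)1a6c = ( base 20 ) 12jc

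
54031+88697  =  142728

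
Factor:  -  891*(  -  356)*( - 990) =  - 314024040 = -  2^3*3^6*5^1 * 11^2 *89^1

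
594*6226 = 3698244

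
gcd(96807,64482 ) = 3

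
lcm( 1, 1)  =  1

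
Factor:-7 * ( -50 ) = 2^1*5^2*7^1 =350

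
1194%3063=1194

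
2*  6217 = 12434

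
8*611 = 4888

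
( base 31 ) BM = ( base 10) 363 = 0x16B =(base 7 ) 1026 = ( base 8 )553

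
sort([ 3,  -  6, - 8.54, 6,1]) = [ - 8.54, - 6 , 1,3, 6]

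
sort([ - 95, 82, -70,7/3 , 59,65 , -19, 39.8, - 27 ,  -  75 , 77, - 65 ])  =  [ - 95, - 75, - 70, - 65, - 27, - 19,7/3, 39.8, 59,65,77,  82 ]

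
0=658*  0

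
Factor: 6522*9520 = 2^5 * 3^1*5^1*7^1*17^1*1087^1 = 62089440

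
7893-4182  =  3711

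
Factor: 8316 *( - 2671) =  - 22212036 =- 2^2*3^3*7^1*11^1*2671^1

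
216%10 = 6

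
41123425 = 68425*601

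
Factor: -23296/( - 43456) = 2^2*13^1*97^( - 1) = 52/97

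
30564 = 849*36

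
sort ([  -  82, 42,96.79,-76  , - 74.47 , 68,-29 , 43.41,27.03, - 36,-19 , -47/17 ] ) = [ - 82,-76, - 74.47, - 36,-29, - 19,-47/17 , 27.03,42,43.41 , 68, 96.79]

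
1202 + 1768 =2970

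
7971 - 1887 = 6084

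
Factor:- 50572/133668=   -  269/711  =  - 3^( - 2 )*79^( - 1 )*269^1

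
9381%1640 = 1181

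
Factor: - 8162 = -2^1*7^1*11^1 *53^1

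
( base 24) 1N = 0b101111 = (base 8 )57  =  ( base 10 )47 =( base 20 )27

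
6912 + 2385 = 9297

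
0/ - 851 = 0/1 = - 0.00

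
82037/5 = 82037/5 = 16407.40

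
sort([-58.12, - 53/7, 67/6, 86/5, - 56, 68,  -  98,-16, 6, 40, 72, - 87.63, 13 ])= [-98, - 87.63, - 58.12, -56, - 16, - 53/7,6, 67/6, 13,86/5,  40, 68, 72]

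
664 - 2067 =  - 1403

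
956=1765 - 809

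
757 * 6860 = 5193020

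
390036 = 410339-20303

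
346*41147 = 14236862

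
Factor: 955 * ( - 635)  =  -5^2*127^1 * 191^1 = -606425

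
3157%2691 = 466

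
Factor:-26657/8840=-2^( - 3 ) * 5^( - 1)*13^(-1)*17^(- 1 )*19^1*23^1*61^1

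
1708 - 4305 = - 2597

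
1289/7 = 184 + 1/7 =184.14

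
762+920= 1682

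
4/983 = 4/983 =0.00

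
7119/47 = 7119/47= 151.47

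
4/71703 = 4/71703 = 0.00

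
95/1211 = 95/1211 = 0.08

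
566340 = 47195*12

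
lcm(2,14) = 14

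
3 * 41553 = 124659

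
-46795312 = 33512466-80307778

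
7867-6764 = 1103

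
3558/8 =444 + 3/4 = 444.75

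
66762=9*7418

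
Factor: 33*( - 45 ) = - 3^3*5^1*11^1 = - 1485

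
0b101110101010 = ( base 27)42G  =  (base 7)11464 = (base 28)3MI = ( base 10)2986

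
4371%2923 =1448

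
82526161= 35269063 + 47257098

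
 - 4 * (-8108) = 32432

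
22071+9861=31932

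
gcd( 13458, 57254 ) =2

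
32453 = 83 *391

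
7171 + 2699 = 9870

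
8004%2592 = 228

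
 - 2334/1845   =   - 2 + 452/615 = -1.27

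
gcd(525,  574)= 7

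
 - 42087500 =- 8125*5180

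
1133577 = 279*4063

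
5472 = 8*684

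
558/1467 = 62/163  =  0.38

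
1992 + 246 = 2238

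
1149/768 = 1 + 127/256 = 1.50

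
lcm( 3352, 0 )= 0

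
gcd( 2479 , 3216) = 67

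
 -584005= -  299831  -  284174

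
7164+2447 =9611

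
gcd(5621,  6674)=1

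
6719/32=6719/32 = 209.97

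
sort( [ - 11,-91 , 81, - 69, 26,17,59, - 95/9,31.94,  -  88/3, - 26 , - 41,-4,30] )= [ - 91, - 69, - 41, - 88/3, - 26, - 11, - 95/9, - 4,17,26,30 , 31.94,  59, 81 ] 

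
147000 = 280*525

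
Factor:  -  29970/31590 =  -37/39 = -3^( - 1)*13^(-1 )*37^1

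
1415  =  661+754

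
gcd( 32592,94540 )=4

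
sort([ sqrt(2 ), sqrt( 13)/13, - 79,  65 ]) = [-79,  sqrt( 13)/13, sqrt( 2 ), 65] 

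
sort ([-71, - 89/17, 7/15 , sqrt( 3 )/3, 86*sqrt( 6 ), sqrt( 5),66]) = [  -  71, - 89/17, 7/15, sqrt(3)/3, sqrt( 5),66 , 86*sqrt( 6)]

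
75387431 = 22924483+52462948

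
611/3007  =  611/3007 = 0.20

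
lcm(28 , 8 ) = 56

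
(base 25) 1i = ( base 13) 34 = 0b101011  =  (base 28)1f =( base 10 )43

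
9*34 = 306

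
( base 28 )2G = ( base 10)72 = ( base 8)110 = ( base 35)22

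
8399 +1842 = 10241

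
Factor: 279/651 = 3/7 =3^1*7^(  -  1 )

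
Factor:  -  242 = -2^1*11^2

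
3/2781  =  1/927 = 0.00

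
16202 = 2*8101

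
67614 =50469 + 17145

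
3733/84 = 3733/84= 44.44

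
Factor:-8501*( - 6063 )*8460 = 2^2*3^3*5^1*43^1*47^2*8501^1 = 436041622980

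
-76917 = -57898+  - 19019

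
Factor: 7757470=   2^1*5^1*7^1*110821^1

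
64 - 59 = 5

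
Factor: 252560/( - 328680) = -574/747  =  -2^1  *3^( - 2 ) * 7^1 *41^1*83^(-1)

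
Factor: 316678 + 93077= 409755= 3^1*5^1*59^1*463^1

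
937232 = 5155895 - 4218663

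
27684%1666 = 1028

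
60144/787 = 60144/787 = 76.42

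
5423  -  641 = 4782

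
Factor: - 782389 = -782389^1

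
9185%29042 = 9185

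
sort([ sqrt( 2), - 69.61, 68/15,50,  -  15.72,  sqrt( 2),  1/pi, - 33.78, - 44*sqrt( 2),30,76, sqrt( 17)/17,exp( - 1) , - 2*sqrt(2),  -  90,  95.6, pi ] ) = [  -  90, - 69.61, - 44*sqrt( 2),- 33.78,  -  15.72, - 2*sqrt( 2),sqrt( 17)/17, 1/pi, exp ( - 1 ), sqrt( 2), sqrt(2 ),pi,  68/15, 30,50, 76,95.6]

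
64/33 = 1  +  31/33 = 1.94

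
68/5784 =17/1446 = 0.01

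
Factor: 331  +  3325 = 2^3 * 457^1= 3656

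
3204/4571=3204/4571 = 0.70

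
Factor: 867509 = 867509^1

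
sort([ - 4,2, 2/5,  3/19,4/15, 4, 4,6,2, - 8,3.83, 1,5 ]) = [ - 8, - 4,3/19,4/15,2/5 , 1, 2, 2, 3.83,4,4,5,6 ]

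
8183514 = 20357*402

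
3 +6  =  9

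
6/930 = 1/155 = 0.01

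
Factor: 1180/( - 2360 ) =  - 2^( - 1 ) =- 1/2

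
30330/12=5055/2 = 2527.50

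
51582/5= 10316+2/5  =  10316.40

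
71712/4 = 17928 = 17928.00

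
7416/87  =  2472/29 = 85.24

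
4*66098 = 264392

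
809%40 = 9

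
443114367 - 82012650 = 361101717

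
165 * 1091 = 180015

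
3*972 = 2916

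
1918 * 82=157276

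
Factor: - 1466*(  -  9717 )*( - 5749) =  - 2^1*3^1*41^1* 79^1 * 733^1*5749^1 = - 81895206378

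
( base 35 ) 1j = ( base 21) 2C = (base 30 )1o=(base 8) 66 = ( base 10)54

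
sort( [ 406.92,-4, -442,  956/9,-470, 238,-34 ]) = [-470,-442, - 34,-4,  956/9, 238,  406.92 ] 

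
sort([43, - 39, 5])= [-39,5, 43] 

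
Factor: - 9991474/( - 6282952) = 2^( - 2 )*13^( - 1 )*419^1*11923^1*60413^( - 1 ) = 4995737/3141476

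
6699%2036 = 591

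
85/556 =85/556 = 0.15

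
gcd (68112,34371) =9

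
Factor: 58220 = 2^2*5^1*41^1 * 71^1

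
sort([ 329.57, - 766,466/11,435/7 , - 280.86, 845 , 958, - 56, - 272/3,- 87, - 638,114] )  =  [ - 766, - 638,-280.86, - 272/3, - 87, - 56, 466/11, 435/7, 114,329.57,845,958] 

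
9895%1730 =1245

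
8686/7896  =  1 + 395/3948 = 1.10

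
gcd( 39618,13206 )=13206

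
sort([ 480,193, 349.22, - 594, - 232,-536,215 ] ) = [ - 594, - 536,  -  232,193,215,349.22, 480 ] 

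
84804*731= 61991724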